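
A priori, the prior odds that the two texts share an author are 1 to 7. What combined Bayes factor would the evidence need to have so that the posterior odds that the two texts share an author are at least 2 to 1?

14

Prior odds = 1/7.
Target odds = 2.
Required Bayes factor = 2 ÷ (1/7) = 14.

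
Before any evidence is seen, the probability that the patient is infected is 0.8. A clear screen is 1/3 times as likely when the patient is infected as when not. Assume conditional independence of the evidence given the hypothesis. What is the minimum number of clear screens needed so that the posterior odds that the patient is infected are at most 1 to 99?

Prior odds: 0.8 ÷ 0.2 = 4.
Likelihood ratio per clear screen = 1/3.
Target odds = 1/99.
Require (1/3)ⁿ ≤ 1/99 ÷ 4 = 1/396.
(1/3)⁵ = 1/243 is still above 1/396 but (1/3)⁶ = 1/729 is at or below it, so n = 6.

6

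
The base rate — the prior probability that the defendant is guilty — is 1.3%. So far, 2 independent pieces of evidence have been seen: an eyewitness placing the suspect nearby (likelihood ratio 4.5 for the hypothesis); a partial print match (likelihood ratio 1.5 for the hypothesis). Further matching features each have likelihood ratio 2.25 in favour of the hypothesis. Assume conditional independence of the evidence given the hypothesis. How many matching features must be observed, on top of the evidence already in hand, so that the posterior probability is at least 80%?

5

Prior odds = 0.013/0.987 = 13/987.
Combined Bayes factor of the evidence already in hand = 4.5 × 1.5 = 6.75.
Odds after that evidence = (13/987) × 6.75 = 117/1316.
Target odds = 0.8/0.2 = 4.
Need 2.25ⁿ ≥ 4 ÷ (117/1316) = 5264/117.
2.25⁴ = 25.62890625 falls short of 5264/117 but 2.25⁵ = 59049/1024 reaches it, so n = 5.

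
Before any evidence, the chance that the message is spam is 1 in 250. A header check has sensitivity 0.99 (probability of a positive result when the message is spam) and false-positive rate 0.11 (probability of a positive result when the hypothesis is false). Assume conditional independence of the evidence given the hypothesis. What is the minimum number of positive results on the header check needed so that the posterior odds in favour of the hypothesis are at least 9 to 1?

Prior odds = 0.004/0.996 = 1/249.
Likelihood ratio of a positive result = 0.99/0.11 = 9.
Target odds = 9.
Need (1/249) × 9ⁿ ≥ 9, i.e. 9ⁿ ≥ 2241.
9³ = 729 falls short of 2241 but 9⁴ = 6561 reaches it, so n = 4.

4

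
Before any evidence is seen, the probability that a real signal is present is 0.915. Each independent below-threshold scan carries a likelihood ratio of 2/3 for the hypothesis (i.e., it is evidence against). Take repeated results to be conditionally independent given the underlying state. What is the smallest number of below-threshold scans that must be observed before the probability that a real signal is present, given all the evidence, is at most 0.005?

19

Prior odds: 0.915 ÷ 0.085 = 183/17.
Likelihood ratio per below-threshold scan = 2/3.
Target odds: 0.005 ÷ 0.995 = 1/199.
Need (183/17) × (2/3)ⁿ ≤ 1/199, i.e. (2/3)ⁿ ≤ 17/36417.
(2/3)¹⁸ = 262144/387420489 is still above 17/36417 but (2/3)¹⁹ ≈0.000451093 is at or below it, so n = 19.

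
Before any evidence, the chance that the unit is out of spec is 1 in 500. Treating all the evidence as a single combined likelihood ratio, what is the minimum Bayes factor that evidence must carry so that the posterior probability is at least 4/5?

1996

Prior odds = 0.002/0.998 = 1/499.
Target odds = 0.8/0.2 = 4.
Required Bayes factor = 4 ÷ (1/499) = 1996.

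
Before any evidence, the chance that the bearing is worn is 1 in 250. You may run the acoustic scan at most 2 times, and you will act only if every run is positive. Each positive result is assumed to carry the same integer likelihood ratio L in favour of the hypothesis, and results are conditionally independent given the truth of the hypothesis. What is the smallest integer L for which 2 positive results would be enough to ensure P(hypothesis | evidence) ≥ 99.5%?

Prior odds = 0.004/0.996 = 1/249.
Target odds = 0.995/0.005 = 199.
Need L² ≥ 199 ÷ (1/249) = 49551.
222² = 49284 < 49551 ≤ 49729 = 223², so L = 223.

223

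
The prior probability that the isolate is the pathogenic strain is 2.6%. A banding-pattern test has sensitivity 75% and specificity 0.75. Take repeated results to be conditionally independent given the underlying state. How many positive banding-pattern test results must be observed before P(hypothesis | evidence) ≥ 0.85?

Prior odds: 0.026 ÷ 0.974 = 13/487.
False-positive rate = 1 − 0.75 = 0.25; likelihood ratio of a positive = 0.75/0.25 = 3.
Target posterior odds = 0.85/0.15 = 17/3.
Need (13/487) × 3ⁿ ≥ 17/3, i.e. 3ⁿ ≥ 8279/39.
3⁴ = 81 falls short of 8279/39 but 3⁵ = 243 reaches it, so n = 5.

5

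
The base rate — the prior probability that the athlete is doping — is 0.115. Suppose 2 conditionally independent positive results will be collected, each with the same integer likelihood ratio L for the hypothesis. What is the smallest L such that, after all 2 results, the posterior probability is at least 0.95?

Prior odds = 0.115/0.885 = 23/177.
Target odds = 0.95/0.05 = 19.
Need L² ≥ 19 ÷ (23/177) = 3363/23.
12² = 144 < 3363/23 ≤ 169 = 13², so L = 13.

13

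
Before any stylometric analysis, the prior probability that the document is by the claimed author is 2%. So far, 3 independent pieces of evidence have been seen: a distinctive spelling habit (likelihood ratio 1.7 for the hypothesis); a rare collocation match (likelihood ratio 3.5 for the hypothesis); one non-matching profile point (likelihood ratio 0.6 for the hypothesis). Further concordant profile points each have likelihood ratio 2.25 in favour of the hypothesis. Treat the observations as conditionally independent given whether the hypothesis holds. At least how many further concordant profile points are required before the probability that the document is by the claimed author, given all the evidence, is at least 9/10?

Prior odds = 0.02/0.98 = 1/49.
Combined Bayes factor of the evidence already in hand = 1.7 × 3.5 × 0.6 = 3.57.
Odds after that evidence = (1/49) × 3.57 = 51/700.
Target odds = 0.9/0.1 = 9.
Need 2.25ⁿ ≥ 9 ÷ (51/700) = 2100/17.
2.25⁵ = 59049/1024 falls short of 2100/17 but 2.25⁶ = 531441/4096 reaches it, so n = 6.

6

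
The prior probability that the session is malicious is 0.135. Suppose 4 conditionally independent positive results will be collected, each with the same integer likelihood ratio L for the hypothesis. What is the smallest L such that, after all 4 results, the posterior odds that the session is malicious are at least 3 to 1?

Prior odds = 0.135/0.865 = 27/173.
Target odds = 3.
Need L⁴ ≥ 3 ÷ (27/173) = 173/9.
2⁴ = 16 < 173/9 ≤ 81 = 3⁴, so L = 3.

3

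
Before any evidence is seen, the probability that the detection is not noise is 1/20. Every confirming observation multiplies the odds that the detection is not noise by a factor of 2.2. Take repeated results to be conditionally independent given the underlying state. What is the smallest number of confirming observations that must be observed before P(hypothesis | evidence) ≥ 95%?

8

Prior odds: 0.05 ÷ 0.95 = 1/19.
Likelihood ratio per confirming observation = 2.2.
Target posterior odds = 0.95/0.05 = 19.
Need (1/19) × 2.2ⁿ ≥ 19, i.e. 2.2ⁿ ≥ 361.
2.2⁷ = 19487171/78125 falls short of 361 but 2.2⁸ = 214358881/390625 reaches it, so n = 8.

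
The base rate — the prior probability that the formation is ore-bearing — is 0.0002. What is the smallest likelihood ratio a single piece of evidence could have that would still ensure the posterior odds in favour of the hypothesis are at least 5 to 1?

24995

Prior odds = 0.0002/0.9998 = 1/4999.
Target odds = 5.
Required Bayes factor = 5 ÷ (1/4999) = 24995.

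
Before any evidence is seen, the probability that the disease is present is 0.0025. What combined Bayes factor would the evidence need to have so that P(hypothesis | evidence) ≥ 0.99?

Prior odds = 0.0025/0.9975 = 1/399.
Target odds = 0.99/0.01 = 99.
Required Bayes factor = 99 ÷ (1/399) = 39501.

39501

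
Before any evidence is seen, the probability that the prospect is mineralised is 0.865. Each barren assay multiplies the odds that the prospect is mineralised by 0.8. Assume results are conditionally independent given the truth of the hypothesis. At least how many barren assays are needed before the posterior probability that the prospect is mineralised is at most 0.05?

22

Prior odds = 0.865/0.135 = 173/27.
Likelihood ratio per barren assay = 0.8.
Target posterior odds = 0.05/0.95 = 1/19.
Require 0.8ⁿ ≤ 1/19 ÷ (173/27) = 27/3287.
0.8²¹ ≈0.00922337 is still above 27/3287 but 0.8²² ≈0.0073787 is at or below it, so n = 22.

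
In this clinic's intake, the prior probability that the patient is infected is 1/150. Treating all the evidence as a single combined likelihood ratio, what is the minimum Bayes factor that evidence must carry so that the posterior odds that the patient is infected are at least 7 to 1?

1043

Prior odds = (1/150)/(149/150) = 1/149.
Target odds = 7.
Required Bayes factor = 7 ÷ (1/149) = 1043.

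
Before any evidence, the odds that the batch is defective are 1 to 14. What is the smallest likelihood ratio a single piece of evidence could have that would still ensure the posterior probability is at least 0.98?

Prior odds = 1/14.
Target odds = 0.98/0.02 = 49.
Required Bayes factor = 49 ÷ (1/14) = 686.

686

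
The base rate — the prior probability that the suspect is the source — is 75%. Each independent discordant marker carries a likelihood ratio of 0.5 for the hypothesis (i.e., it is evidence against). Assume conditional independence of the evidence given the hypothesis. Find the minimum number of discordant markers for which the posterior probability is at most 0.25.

4

Prior odds: 0.75 ÷ 0.25 = 3.
Likelihood ratio per discordant marker = 0.5.
Target odds: 0.25 ÷ 0.75 = 1/3.
Require 0.5ⁿ ≤ 1/3 ÷ 3 = 1/9.
0.5³ = 0.125 is still above 1/9 but 0.5⁴ = 0.0625 is at or below it, so n = 4.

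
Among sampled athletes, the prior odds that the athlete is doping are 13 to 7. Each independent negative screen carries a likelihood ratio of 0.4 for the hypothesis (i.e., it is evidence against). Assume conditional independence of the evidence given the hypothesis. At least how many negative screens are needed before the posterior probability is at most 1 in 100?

6

Prior odds = 13/7.
Likelihood ratio per negative screen = 0.4.
Target posterior odds = 0.01/0.99 = 1/99.
Require 0.4ⁿ ≤ 1/99 ÷ (13/7) = 7/1287.
0.4⁵ = 0.01024 is still above 7/1287 but 0.4⁶ = 64/15625 is at or below it, so n = 6.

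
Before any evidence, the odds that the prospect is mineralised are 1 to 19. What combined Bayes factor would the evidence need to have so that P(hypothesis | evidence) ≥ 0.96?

Prior odds = 1/19.
Target odds = 0.96/0.04 = 24.
Required Bayes factor = 24 ÷ (1/19) = 456.

456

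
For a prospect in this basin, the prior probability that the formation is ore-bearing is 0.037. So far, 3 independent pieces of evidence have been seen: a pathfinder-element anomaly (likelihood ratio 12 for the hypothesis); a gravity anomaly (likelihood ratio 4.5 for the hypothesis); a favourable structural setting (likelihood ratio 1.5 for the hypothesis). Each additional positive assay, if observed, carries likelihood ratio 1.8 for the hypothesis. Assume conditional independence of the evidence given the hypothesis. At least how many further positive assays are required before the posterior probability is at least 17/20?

Prior odds = 0.037/0.963 = 37/963.
Combined Bayes factor of the evidence already in hand = 12 × 4.5 × 1.5 = 81.
Odds after that evidence = (37/963) × 81 = 333/107.
Target odds = 0.85/0.15 = 17/3.
Need 1.8ⁿ ≥ 17/3 ÷ (333/107) = 1819/999.
1.8¹ = 1.8 falls short of 1819/999 but 1.8² = 3.24 reaches it, so n = 2.

2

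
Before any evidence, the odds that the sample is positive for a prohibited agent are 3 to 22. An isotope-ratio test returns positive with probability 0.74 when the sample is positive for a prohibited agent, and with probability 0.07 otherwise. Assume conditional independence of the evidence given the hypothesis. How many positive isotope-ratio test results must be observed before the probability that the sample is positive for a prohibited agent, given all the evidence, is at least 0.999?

4

Prior odds = 3/22.
Likelihood ratio of a positive result = 0.74/0.07 = 74/7.
Target odds: 0.999 ÷ 0.001 = 999.
Need (3/22) × (74/7)ⁿ ≥ 999, i.e. (74/7)ⁿ ≥ 7326.
(74/7)³ = 405224/343 falls short of 7326 but (74/7)⁴ = 29986576/2401 reaches it, so n = 4.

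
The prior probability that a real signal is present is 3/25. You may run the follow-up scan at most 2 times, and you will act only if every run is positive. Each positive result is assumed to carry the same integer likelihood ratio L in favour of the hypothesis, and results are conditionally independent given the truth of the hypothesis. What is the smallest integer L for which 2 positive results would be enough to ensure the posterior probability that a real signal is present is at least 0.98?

Prior odds = 0.12/0.88 = 3/22.
Target odds = 0.98/0.02 = 49.
Need L² ≥ 49 ÷ (3/22) = 1078/3.
18² = 324 < 1078/3 ≤ 361 = 19², so L = 19.

19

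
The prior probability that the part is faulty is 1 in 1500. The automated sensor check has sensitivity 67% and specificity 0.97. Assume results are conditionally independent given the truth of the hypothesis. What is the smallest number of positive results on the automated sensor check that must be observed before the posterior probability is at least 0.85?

Prior odds = (1/1500)/(1499/1500) = 1/1499.
False-positive rate = 1 − 0.97 = 0.03; likelihood ratio of a positive = 0.67/0.03 = 67/3.
Target posterior odds = 0.85/0.15 = 17/3.
Require (67/3)ⁿ ≥ 17/3 ÷ (1/1499) = 25483/3.
(67/3)² = 4489/9 falls short of 25483/3 but (67/3)³ = 300763/27 reaches it, so n = 3.

3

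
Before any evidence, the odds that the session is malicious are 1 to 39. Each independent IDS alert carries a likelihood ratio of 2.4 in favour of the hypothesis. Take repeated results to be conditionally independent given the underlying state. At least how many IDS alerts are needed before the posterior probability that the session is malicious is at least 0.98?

9

Prior odds = 1/39.
Likelihood ratio per IDS alert = 2.4.
Target posterior odds = 0.98/0.02 = 49.
Require 2.4ⁿ ≥ 49 ÷ (1/39) = 1911.
2.4⁸ = 429981696/390625 falls short of 1911 but 2.4⁹ ≈2641.81 reaches it, so n = 9.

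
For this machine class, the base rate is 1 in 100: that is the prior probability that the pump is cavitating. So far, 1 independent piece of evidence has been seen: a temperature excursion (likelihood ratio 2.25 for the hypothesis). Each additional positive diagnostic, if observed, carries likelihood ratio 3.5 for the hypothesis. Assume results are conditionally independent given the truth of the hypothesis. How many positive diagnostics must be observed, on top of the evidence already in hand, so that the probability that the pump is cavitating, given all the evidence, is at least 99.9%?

Prior odds = 0.01/0.99 = 1/99.
Bayes factor of the evidence already in hand = 2.25.
Odds after that evidence = (1/99) × 2.25 = 1/44.
Target odds = 0.999/0.001 = 999.
Need 3.5ⁿ ≥ 999 ÷ (1/44) = 43956.
3.5⁸ = 5764801/256 falls short of 43956 but 3.5⁹ = 40353607/512 reaches it, so n = 9.

9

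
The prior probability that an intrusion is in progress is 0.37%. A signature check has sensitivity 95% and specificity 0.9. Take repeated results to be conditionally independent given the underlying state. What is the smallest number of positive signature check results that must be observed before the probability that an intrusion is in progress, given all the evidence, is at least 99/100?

Prior odds: 0.0037 ÷ 0.9963 = 37/9963.
False-positive rate = 1 − 0.9 = 0.1; likelihood ratio of a positive = 0.95/0.1 = 9.5.
Target posterior odds = 0.99/0.01 = 99.
Require 9.5ⁿ ≥ 99 ÷ (37/9963) = 986337/37.
9.5⁴ = 8145.0625 falls short of 986337/37 but 9.5⁵ = 77378.09375 reaches it, so n = 5.

5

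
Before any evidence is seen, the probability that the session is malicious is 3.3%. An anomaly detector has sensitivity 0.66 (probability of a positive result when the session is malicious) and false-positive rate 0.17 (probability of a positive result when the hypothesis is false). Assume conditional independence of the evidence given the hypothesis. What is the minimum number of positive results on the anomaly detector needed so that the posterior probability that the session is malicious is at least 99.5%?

Prior odds = 0.033/0.967 = 33/967.
Likelihood ratio of a positive result = 0.66/0.17 = 66/17.
Target odds: 0.995 ÷ 0.005 = 199.
Require (66/17)ⁿ ≥ 199 ÷ (33/967) = 192433/33.
(66/17)⁶ ≈3424.29 falls short of 192433/33 but (66/17)⁷ ≈13294.3 reaches it, so n = 7.

7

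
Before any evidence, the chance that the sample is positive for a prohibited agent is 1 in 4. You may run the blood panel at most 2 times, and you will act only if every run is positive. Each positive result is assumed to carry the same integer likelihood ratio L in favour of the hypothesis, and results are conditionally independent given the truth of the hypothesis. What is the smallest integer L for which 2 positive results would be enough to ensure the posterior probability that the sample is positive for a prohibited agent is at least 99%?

Prior odds = 0.25/0.75 = 1/3.
Target odds = 0.99/0.01 = 99.
Need L² ≥ 99 ÷ (1/3) = 297.
17² = 289 < 297 ≤ 324 = 18², so L = 18.

18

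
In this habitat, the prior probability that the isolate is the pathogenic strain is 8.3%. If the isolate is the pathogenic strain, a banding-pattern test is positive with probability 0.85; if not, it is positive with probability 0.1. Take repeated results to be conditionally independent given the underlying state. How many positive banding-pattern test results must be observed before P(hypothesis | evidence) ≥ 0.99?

Prior odds: 0.083 ÷ 0.917 = 83/917.
Likelihood ratio of a positive = 0.85/0.1 = 8.5.
Target posterior odds = 0.99/0.01 = 99.
Require 8.5ⁿ ≥ 99 ÷ (83/917) = 90783/83.
8.5³ = 614.125 falls short of 90783/83 but 8.5⁴ = 5220.0625 reaches it, so n = 4.

4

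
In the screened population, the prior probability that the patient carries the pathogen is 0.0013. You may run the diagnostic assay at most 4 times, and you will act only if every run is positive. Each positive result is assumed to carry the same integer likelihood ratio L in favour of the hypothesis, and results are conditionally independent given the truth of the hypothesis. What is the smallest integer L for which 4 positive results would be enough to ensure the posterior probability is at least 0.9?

10

Prior odds = 0.0013/0.9987 = 13/9987.
Target odds = 0.9/0.1 = 9.
Need L⁴ ≥ 9 ÷ (13/9987) = 89883/13.
9⁴ = 6561 < 89883/13 ≤ 10000 = 10⁴, so L = 10.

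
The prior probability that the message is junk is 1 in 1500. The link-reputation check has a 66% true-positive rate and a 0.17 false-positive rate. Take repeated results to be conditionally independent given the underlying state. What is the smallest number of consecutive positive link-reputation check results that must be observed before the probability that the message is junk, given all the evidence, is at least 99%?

Prior odds: (1/1500) ÷ (1499/1500) = 1/1499.
Likelihood ratio of a positive result = 0.66/0.17 = 66/17.
Target odds: 0.99 ÷ 0.01 = 99.
Require (66/17)ⁿ ≥ 99 ÷ (1/1499) = 148401.
(66/17)⁸ ≈51613.1 falls short of 148401 but (66/17)⁹ ≈200380 reaches it, so n = 9.

9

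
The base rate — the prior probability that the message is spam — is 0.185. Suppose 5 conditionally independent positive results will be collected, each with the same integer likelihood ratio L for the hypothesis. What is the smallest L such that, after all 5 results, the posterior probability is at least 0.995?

Prior odds = 0.185/0.815 = 37/163.
Target odds = 0.995/0.005 = 199.
Need L⁵ ≥ 199 ÷ (37/163) = 32437/37.
3⁵ = 243 < 32437/37 ≤ 1024 = 4⁵, so L = 4.

4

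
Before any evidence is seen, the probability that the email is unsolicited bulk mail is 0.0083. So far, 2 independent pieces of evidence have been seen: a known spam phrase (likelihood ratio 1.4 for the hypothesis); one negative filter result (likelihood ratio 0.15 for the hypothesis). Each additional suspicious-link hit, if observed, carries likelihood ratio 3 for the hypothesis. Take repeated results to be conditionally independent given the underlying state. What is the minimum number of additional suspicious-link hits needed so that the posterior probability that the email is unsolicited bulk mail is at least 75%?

7

Prior odds = 0.0083/0.9917 = 83/9917.
Combined Bayes factor of the evidence already in hand = 1.4 × 0.15 = 0.21.
Odds after that evidence = (83/9917) × 0.21 = 1743/991700.
Target odds = 0.75/0.25 = 3.
Need 3ⁿ ≥ 3 ÷ (1743/991700) = 991700/581.
3⁶ = 729 falls short of 991700/581 but 3⁷ = 2187 reaches it, so n = 7.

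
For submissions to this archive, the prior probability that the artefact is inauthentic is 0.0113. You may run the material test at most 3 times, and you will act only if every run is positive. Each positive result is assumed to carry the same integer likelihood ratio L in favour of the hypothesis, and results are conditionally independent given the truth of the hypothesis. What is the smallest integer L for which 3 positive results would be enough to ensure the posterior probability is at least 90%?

Prior odds = 0.0113/0.9887 = 113/9887.
Target odds = 0.9/0.1 = 9.
Need L³ ≥ 9 ÷ (113/9887) = 88983/113.
9³ = 729 < 88983/113 ≤ 1000 = 10³, so L = 10.

10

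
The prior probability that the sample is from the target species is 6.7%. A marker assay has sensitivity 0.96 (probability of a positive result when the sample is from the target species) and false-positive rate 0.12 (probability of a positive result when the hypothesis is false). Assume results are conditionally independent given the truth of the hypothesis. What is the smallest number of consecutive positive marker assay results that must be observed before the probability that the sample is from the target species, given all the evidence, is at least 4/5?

2

Prior odds = 0.067/0.933 = 67/933.
Likelihood ratio of a positive result = 0.96/0.12 = 8.
Target posterior odds = 0.8/0.2 = 4.
Require 8ⁿ ≥ 4 ÷ (67/933) = 3732/67.
8¹ = 8 falls short of 3732/67 but 8² = 64 reaches it, so n = 2.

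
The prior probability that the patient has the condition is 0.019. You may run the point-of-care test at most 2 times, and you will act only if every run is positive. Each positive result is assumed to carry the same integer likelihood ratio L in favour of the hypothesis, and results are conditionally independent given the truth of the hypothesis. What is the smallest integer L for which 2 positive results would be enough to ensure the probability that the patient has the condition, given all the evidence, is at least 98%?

Prior odds = 0.019/0.981 = 19/981.
Target odds = 0.98/0.02 = 49.
Need L² ≥ 49 ÷ (19/981) = 48069/19.
50² = 2500 < 48069/19 ≤ 2601 = 51², so L = 51.

51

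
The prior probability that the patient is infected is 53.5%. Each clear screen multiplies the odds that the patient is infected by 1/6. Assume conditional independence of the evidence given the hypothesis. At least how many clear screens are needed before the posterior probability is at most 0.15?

Prior odds: 0.535 ÷ 0.465 = 107/93.
Likelihood ratio per clear screen = 1/6.
Target posterior odds = 0.15/0.85 = 3/17.
Require (1/6)ⁿ ≤ 3/17 ÷ (107/93) = 279/1819.
(1/6)¹ = 1/6 is still above 279/1819 but (1/6)² = 1/36 is at or below it, so n = 2.

2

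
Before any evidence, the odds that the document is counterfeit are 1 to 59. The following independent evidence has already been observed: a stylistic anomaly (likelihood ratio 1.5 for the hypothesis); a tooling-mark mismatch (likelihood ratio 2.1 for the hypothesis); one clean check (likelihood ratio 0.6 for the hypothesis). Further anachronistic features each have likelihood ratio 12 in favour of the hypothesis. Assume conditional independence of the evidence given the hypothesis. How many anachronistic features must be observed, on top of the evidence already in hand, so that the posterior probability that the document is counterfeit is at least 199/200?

4

Prior odds = 1/59.
Combined Bayes factor of the evidence already in hand = 1.5 × 2.1 × 0.6 = 1.89.
Odds after that evidence = (1/59) × 1.89 = 189/5900.
Target odds = 0.995/0.005 = 199.
Need 12ⁿ ≥ 199 ÷ (189/5900) = 1174100/189.
12³ = 1728 falls short of 1174100/189 but 12⁴ = 20736 reaches it, so n = 4.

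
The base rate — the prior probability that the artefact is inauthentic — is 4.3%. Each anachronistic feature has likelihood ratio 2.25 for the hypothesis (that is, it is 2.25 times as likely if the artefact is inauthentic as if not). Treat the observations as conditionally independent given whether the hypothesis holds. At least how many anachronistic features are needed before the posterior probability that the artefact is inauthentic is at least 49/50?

9

Prior odds = 0.043/0.957 = 43/957.
Likelihood ratio per anachronistic feature = 2.25.
Target posterior odds = 0.98/0.02 = 49.
Need (43/957) × 2.25ⁿ ≥ 49, i.e. 2.25ⁿ ≥ 46893/43.
2.25⁸ = 43046721/65536 falls short of 46893/43 but 2.25⁹ = 387420489/262144 reaches it, so n = 9.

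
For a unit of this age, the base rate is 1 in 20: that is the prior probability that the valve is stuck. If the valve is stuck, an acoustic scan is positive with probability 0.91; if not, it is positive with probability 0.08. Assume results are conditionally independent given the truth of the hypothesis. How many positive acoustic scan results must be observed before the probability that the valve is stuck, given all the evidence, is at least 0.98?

3

Prior odds = 0.05/0.95 = 1/19.
Likelihood ratio of a positive = 0.91/0.08 = 11.375.
Target posterior odds = 0.98/0.02 = 49.
Need (1/19) × 11.375ⁿ ≥ 49, i.e. 11.375ⁿ ≥ 931.
11.375² = 129.390625 falls short of 931 but 11.375³ = 753571/512 reaches it, so n = 3.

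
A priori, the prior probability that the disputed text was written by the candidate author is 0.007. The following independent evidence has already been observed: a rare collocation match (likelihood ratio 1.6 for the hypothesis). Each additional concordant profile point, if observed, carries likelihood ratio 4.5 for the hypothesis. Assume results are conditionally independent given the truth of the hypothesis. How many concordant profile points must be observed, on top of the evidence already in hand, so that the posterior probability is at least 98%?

6

Prior odds = 0.007/0.993 = 7/993.
Bayes factor of the evidence already in hand = 1.6.
Odds after that evidence = (7/993) × 1.6 = 56/4965.
Target odds = 0.98/0.02 = 49.
Need 4.5ⁿ ≥ 49 ÷ (56/4965) = 4344.375.
4.5⁵ = 1845.28125 falls short of 4344.375 but 4.5⁶ = 8303.765625 reaches it, so n = 6.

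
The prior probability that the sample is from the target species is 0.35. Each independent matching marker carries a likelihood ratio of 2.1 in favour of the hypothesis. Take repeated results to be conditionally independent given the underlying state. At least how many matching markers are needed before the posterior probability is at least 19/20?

Prior odds = 0.35/0.65 = 7/13.
Likelihood ratio per matching marker = 2.1.
Target posterior odds = 0.95/0.05 = 19.
Require 2.1ⁿ ≥ 19 ÷ (7/13) = 247/7.
2.1⁴ = 19.4481 falls short of 247/7 but 2.1⁵ = 4084101/100000 reaches it, so n = 5.

5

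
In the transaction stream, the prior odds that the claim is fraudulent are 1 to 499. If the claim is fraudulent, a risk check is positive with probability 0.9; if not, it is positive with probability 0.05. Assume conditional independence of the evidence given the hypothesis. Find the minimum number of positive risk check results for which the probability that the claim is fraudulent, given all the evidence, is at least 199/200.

Prior odds = 1/499.
Likelihood ratio of a positive = 0.9/0.05 = 18.
Target posterior odds = 0.995/0.005 = 199.
Require 18ⁿ ≥ 199 ÷ (1/499) = 99301.
18³ = 5832 falls short of 99301 but 18⁴ = 104976 reaches it, so n = 4.

4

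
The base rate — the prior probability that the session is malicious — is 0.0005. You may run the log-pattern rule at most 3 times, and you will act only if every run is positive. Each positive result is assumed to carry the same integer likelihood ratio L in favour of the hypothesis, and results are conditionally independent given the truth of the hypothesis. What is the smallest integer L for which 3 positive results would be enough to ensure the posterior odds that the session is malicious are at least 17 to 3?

Prior odds = 0.0005/0.9995 = 1/1999.
Target odds = 17/3.
Need L³ ≥ 17/3 ÷ (1/1999) = 33983/3.
22³ = 10648 < 33983/3 ≤ 12167 = 23³, so L = 23.

23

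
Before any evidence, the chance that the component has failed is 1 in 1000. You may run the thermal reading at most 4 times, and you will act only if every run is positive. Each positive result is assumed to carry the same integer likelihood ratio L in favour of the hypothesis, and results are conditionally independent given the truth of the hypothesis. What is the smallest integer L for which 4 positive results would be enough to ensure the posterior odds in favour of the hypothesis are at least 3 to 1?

Prior odds = 0.001/0.999 = 1/999.
Target odds = 3.
Need L⁴ ≥ 3 ÷ (1/999) = 2997.
7⁴ = 2401 < 2997 ≤ 4096 = 8⁴, so L = 8.

8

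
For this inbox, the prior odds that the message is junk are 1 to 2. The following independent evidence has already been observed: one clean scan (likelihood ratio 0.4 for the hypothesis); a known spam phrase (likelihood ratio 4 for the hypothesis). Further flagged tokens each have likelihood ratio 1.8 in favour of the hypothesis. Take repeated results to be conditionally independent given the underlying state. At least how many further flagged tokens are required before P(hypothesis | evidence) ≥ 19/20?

6

Prior odds = 0.5.
Combined Bayes factor of the evidence already in hand = 0.4 × 4 = 1.6.
Odds after that evidence = 0.5 × 1.6 = 0.8.
Target odds = 0.95/0.05 = 19.
Need 1.8ⁿ ≥ 19 ÷ 0.8 = 23.75.
1.8⁵ = 18.89568 falls short of 23.75 but 1.8⁶ = 531441/15625 reaches it, so n = 6.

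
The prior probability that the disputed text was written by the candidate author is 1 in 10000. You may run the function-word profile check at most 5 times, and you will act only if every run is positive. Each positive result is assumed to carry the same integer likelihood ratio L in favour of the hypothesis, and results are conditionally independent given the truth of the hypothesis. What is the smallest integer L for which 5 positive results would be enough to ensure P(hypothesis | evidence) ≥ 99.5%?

Prior odds = 0.0001/0.9999 = 1/9999.
Target odds = 0.995/0.005 = 199.
Need L⁵ ≥ 199 ÷ (1/9999) = 1989801.
18⁵ = 1889568 < 1989801 ≤ 2476099 = 19⁵, so L = 19.

19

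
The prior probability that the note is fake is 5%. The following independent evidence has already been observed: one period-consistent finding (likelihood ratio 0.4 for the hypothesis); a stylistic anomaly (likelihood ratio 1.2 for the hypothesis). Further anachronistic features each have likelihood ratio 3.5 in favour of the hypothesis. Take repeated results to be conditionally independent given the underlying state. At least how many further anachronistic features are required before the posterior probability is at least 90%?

Prior odds = 0.05/0.95 = 1/19.
Combined Bayes factor of the evidence already in hand = 0.4 × 1.2 = 0.48.
Odds after that evidence = (1/19) × 0.48 = 12/475.
Target odds = 0.9/0.1 = 9.
Need 3.5ⁿ ≥ 9 ÷ (12/475) = 356.25.
3.5⁴ = 150.0625 falls short of 356.25 but 3.5⁵ = 525.21875 reaches it, so n = 5.

5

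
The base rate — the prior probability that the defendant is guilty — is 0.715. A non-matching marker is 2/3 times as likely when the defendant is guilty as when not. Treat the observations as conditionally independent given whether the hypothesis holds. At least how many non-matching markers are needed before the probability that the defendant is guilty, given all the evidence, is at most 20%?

6

Prior odds = 0.715/0.285 = 143/57.
Likelihood ratio per non-matching marker = 2/3.
Target odds: 0.2 ÷ 0.8 = 0.25.
Need (143/57) × (2/3)ⁿ ≤ 0.25, i.e. (2/3)ⁿ ≤ 57/572.
(2/3)⁵ = 32/243 is still above 57/572 but (2/3)⁶ = 64/729 is at or below it, so n = 6.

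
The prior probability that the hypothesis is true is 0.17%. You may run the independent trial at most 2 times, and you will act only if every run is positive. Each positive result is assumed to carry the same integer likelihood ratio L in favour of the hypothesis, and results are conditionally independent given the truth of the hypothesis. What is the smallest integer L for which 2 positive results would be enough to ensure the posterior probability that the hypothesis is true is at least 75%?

Prior odds = 0.0017/0.9983 = 17/9983.
Target odds = 0.75/0.25 = 3.
Need L² ≥ 3 ÷ (17/9983) = 29949/17.
41² = 1681 < 29949/17 ≤ 1764 = 42², so L = 42.

42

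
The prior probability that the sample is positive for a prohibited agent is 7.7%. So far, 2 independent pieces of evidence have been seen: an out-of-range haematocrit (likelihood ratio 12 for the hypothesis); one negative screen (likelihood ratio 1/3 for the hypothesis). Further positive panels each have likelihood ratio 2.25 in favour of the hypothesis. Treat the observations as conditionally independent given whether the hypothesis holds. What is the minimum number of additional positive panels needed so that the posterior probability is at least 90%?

Prior odds = 0.077/0.923 = 77/923.
Combined Bayes factor of the evidence already in hand = 12 × (1/3) = 4.
Odds after that evidence = (77/923) × 4 = 308/923.
Target odds = 0.9/0.1 = 9.
Need 2.25ⁿ ≥ 9 ÷ (308/923) = 8307/308.
2.25⁴ = 25.62890625 falls short of 8307/308 but 2.25⁵ = 59049/1024 reaches it, so n = 5.

5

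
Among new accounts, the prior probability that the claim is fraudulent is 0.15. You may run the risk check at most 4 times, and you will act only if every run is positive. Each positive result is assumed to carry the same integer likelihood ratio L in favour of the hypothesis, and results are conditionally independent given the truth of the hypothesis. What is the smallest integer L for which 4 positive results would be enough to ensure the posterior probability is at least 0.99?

5

Prior odds = 0.15/0.85 = 3/17.
Target odds = 0.99/0.01 = 99.
Need L⁴ ≥ 99 ÷ (3/17) = 561.
4⁴ = 256 < 561 ≤ 625 = 5⁴, so L = 5.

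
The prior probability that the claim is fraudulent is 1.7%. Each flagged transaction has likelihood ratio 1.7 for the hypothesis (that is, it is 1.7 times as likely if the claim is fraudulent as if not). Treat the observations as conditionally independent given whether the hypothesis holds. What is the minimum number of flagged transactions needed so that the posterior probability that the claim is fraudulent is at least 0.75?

10

Prior odds: 0.017 ÷ 0.983 = 17/983.
Likelihood ratio per flagged transaction = 1.7.
Target odds: 0.75 ÷ 0.25 = 3.
Need (17/983) × 1.7ⁿ ≥ 3, i.e. 1.7ⁿ ≥ 2949/17.
1.7⁹ ≈118.588 falls short of 2949/17 but 1.7¹⁰ ≈201.599 reaches it, so n = 10.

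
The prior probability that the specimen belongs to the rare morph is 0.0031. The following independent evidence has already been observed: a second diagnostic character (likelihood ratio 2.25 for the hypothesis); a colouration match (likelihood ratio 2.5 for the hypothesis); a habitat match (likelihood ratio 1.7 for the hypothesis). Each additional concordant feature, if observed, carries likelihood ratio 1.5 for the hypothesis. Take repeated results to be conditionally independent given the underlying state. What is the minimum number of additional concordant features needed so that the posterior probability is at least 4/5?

Prior odds = 0.0031/0.9969 = 31/9969.
Combined Bayes factor of the evidence already in hand = 2.25 × 2.5 × 1.7 = 9.5625.
Odds after that evidence = (31/9969) × 9.5625 = 1581/53168.
Target odds = 0.8/0.2 = 4.
Need 1.5ⁿ ≥ 4 ÷ (1581/53168) = 212672/1581.
1.5¹² = 531441/4096 falls short of 212672/1581 but 1.5¹³ = 1594323/8192 reaches it, so n = 13.

13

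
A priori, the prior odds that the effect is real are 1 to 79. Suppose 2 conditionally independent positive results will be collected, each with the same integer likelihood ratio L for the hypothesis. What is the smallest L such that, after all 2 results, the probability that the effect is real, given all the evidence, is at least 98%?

63

Prior odds = 1/79.
Target odds = 0.98/0.02 = 49.
Need L² ≥ 49 ÷ (1/79) = 3871.
62² = 3844 < 3871 ≤ 3969 = 63², so L = 63.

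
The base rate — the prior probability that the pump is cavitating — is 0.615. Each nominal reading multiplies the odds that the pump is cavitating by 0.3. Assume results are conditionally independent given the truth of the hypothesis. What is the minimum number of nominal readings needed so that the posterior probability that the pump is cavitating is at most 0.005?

Prior odds = 0.615/0.385 = 123/77.
Likelihood ratio per nominal reading = 0.3.
Target odds: 0.005 ÷ 0.995 = 1/199.
Need (123/77) × 0.3ⁿ ≤ 1/199, i.e. 0.3ⁿ ≤ 77/24477.
0.3⁴ = 0.0081 is still above 77/24477 but 0.3⁵ = 243/100000 is at or below it, so n = 5.

5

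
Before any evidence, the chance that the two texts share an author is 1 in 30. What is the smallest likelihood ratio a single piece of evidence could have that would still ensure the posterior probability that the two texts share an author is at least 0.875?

Prior odds = (1/30)/(29/30) = 1/29.
Target odds = 0.875/0.125 = 7.
Required Bayes factor = 7 ÷ (1/29) = 203.

203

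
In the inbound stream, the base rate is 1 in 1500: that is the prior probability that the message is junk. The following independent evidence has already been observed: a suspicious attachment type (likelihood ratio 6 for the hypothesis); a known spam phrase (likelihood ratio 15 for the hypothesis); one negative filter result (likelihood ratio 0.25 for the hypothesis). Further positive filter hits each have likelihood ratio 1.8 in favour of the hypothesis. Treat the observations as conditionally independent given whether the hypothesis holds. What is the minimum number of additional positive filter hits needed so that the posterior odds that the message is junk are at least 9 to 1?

11

Prior odds = (1/1500)/(1499/1500) = 1/1499.
Combined Bayes factor of the evidence already in hand = 6 × 15 × 0.25 = 22.5.
Odds after that evidence = (1/1499) × 22.5 = 45/2998.
Target odds = 9.
Need 1.8ⁿ ≥ 9 ÷ (45/2998) = 599.6.
1.8¹⁰ ≈357.047 falls short of 599.6 but 1.8¹¹ ≈642.684 reaches it, so n = 11.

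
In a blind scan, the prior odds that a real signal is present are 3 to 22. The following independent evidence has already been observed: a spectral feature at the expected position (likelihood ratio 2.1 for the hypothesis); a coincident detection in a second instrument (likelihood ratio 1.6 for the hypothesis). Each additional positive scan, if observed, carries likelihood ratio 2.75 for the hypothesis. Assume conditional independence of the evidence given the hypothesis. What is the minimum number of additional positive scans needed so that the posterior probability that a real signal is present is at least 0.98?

Prior odds = 3/22.
Combined Bayes factor of the evidence already in hand = 2.1 × 1.6 = 3.36.
Odds after that evidence = (3/22) × 3.36 = 126/275.
Target odds = 0.98/0.02 = 49.
Need 2.75ⁿ ≥ 49 ÷ (126/275) = 1925/18.
2.75⁴ = 57.19140625 falls short of 1925/18 but 2.75⁵ = 161051/1024 reaches it, so n = 5.

5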